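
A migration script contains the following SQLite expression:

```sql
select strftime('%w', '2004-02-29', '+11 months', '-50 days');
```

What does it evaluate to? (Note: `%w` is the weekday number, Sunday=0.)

First apply '+11 months', '-50 days': 2004-02-29 → 2004-12-10.
2004-12-10 is a Friday; with Sunday=0 that is 5.

5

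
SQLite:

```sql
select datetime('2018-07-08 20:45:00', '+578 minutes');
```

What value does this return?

578 minutes = 9h 38m; +578 minutes from 2018-07-08 20:45:00 is 2018-07-09 06:23:00 (crosses midnight).

2018-07-09 06:23:00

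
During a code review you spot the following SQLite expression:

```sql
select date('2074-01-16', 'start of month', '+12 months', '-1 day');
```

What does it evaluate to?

2074-12-31

`start of month` rewinds 2074-01-16 to 2074-01-01.
Adding +12 months to 2074-01-01 gives 2075-01-01.
Going back 1 day from 2075-01-01 reaches 2074-12-31 (last day of December, 31 days).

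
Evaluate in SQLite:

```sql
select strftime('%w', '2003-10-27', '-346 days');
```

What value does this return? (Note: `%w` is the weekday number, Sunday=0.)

First apply '-346 days': 2003-10-27 → 2002-11-15.
2002-11-15 is a Friday; with Sunday=0 that is 5.

5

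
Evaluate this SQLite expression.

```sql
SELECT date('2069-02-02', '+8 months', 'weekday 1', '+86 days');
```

Adding +8 months to 2069-02-02 gives 2069-10-02.
`weekday 1` advances to the next Monday; 2069-10-02 is a Wednesday, so it moves forward to 2069-10-07.
Applying '+86 days' to 2069-10-07: counting 86 days forward gives 2070-01-01.

2070-01-01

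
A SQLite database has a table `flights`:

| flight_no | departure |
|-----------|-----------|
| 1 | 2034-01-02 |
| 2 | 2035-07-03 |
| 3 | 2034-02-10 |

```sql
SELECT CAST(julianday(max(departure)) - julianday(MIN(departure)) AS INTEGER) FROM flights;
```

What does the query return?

547

MIN = 2034-01-02, MAX = 2035-07-03.
29 days remain in January 2034 after the 2nd (31 − 2).
Full months from February 2034 through June 2035 contribute their day counts.
Then 3 days into July 2035.
Total: 29 + 28 + 31 + 30 + 31 + 30 + 31 + 31 + 30 + 31 + 30 + 31 + 31 + 28 + 31 + 30 + 31 + 30 + 3 = 547.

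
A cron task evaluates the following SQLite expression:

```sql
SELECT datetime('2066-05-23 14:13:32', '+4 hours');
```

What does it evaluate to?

2066-05-23 18:13:32

+4 hours from 2066-05-23 14:13:32 is 2066-05-23 18:13:32.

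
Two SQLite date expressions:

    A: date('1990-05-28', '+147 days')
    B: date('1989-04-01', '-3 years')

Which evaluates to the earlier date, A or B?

B

A = 1990-10-22.
B = 1986-04-01.
B is earlier.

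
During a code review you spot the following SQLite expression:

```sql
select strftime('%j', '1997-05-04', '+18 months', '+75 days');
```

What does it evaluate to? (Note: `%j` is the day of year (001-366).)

018

First apply '+18 months', '+75 days': 1997-05-04 → 1999-01-18.
Day-of-year for 1999-01-18: days since 1999-01-01 inclusive = 18, zero-padded to 018.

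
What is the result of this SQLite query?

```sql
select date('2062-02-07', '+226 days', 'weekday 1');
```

2062-09-25

Applying '+226 days' to 2062-02-07: counting 226 days forward gives 2062-09-21.
`weekday 1` advances to the next Monday; 2062-09-21 is a Thursday, so it moves forward to 2062-09-25.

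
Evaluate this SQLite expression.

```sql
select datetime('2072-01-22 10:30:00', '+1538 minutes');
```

1538 minutes = 25h 38m; +1538 minutes from 2072-01-22 10:30:00 is 2072-01-23 12:08:00 (crosses midnight).

2072-01-23 12:08:00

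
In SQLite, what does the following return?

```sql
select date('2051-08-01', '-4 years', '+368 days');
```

2048-08-03

Adding -4 years to 2051-08-01 gives 2047-08-01.
Applying '+368 days' to 2047-08-01: counting 368 days forward gives 2048-08-03.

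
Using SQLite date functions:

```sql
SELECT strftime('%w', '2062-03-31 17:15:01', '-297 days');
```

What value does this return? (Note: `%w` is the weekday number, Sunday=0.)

First apply '-297 days': 2062-03-31 17:15:01 → 2061-06-07 17:15:01.
2061-06-07 is a Tuesday; with Sunday=0 that is 2.

2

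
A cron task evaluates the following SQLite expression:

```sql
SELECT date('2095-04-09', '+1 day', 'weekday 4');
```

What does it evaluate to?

Advancing 1 more day within April lands on 2095-04-10.
`weekday 4` advances to the next Thursday; 2095-04-10 is a Sunday, so it moves forward to 2095-04-14.

2095-04-14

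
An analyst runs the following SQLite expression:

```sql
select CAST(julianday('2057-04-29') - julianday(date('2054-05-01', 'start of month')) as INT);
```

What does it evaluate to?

1094

`start of month` rewinds 2054-05-01 to 2054-05-01.
30 days remain in May 2054 after the 1st (31 − 1).
Full months from June 2054 through March 2057 contribute their day counts.
Then 29 days into April 2057.
Total: 30 + 30 + 31 + 31 + 30 + 31 + 30 + 31 + 31 + 28 + 31 + 30 + 31 + 30 + 31 + 31 + 30 + 31 + 30 + 31 + 31 + 29 + 31 + 30 + 31 + 30 + 31 + 31 + 30 + 31 + 30 + 31 + 31 + 28 + 31 + 29 = 1094.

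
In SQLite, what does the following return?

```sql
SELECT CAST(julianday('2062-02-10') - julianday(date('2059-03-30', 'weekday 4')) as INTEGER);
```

`weekday 4` advances to the next Thursday; 2059-03-30 is a Sunday, so it moves forward to 2059-04-03.
27 days remain in April 2059 after the 3rd (30 − 3).
Full months from May 2059 through January 2062 contribute their day counts.
Then 10 days into February 2062.
Total: 27 + 31 + 30 + 31 + 31 + 30 + 31 + 30 + 31 + 31 + 29 + 31 + 30 + 31 + 30 + 31 + 31 + 30 + 31 + 30 + 31 + 31 + 28 + 31 + 30 + 31 + 30 + 31 + 31 + 30 + 31 + 30 + 31 + 31 + 10 = 1044.

1044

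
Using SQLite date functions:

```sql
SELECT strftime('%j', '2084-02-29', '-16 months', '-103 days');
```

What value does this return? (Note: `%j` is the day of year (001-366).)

199

First apply '-16 months', '-103 days': 2084-02-29 → 2082-07-18.
Day-of-year for 2082-07-18: days since 2082-01-01 inclusive = 199, zero-padded to 199.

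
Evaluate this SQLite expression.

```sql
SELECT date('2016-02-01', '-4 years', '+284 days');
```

2012-11-11

Adding -4 years to 2016-02-01 gives 2012-02-01.
Applying '+284 days' to 2012-02-01: counting 284 days forward gives 2012-11-11.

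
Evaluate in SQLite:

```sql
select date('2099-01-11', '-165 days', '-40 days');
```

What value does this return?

Applying '-165 days' to 2099-01-11: counting 165 days back gives 2098-07-30.
Going back 30 days from 2098-07-30 reaches 2098-06-30 (last day of June, 30 days).
Going back 10 days within June lands on 2098-06-20.

2098-06-20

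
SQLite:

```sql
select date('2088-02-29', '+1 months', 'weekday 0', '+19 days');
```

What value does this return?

Adding +1 month to 2088-02-29 gives 2088-03-29.
`weekday 0` advances to the next Sunday; 2088-03-29 is a Monday, so it moves forward to 2088-04-04.
Advancing 19 more days within April lands on 2088-04-23.

2088-04-23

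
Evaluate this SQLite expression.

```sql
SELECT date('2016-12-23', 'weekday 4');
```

2016-12-29

`weekday 4` advances to the next Thursday; 2016-12-23 is a Friday, so it moves forward to 2016-12-29.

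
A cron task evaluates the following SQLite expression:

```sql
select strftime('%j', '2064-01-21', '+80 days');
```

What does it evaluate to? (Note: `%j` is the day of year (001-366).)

101

First apply '+80 days': 2064-01-21 → 2064-04-10.
Day-of-year for 2064-04-10: days since 2064-01-01 inclusive = 101, zero-padded to 101.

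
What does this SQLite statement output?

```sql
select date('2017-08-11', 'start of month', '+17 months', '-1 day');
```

2018-12-31

`start of month` rewinds 2017-08-11 to 2017-08-01.
Adding +17 months to 2017-08-01 gives 2019-01-01.
Going back 1 day from 2019-01-01 reaches 2018-12-31 (last day of December, 31 days).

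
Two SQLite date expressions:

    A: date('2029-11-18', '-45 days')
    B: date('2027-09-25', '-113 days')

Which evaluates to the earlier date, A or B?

A = 2029-10-04.
B = 2027-06-04.
B is earlier.

B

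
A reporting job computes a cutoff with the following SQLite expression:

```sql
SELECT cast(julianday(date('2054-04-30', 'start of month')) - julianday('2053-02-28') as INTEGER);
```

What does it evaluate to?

`start of month` rewinds 2054-04-30 to 2054-04-01.
0 days remain in February 2053 after the 28th (28 − 28).
Full months from March 2053 through March 2054 contribute their day counts.
Then 1 day into April 2054.
Total: 0 + 31 + 30 + 31 + 30 + 31 + 31 + 30 + 31 + 30 + 31 + 31 + 28 + 31 + 1 = 397.

397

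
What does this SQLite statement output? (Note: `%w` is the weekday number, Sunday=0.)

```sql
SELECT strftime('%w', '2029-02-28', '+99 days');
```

4

First apply '+99 days': 2029-02-28 → 2029-06-07.
2029-06-07 is a Thursday; with Sunday=0 that is 4.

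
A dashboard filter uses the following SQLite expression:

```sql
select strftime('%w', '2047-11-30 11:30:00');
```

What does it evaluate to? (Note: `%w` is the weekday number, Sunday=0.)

2047-11-30 is a Saturday; with Sunday=0 that is 6.

6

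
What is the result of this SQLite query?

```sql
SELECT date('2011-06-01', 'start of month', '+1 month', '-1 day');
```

`start of month` rewinds 2011-06-01 to 2011-06-01.
Adding +1 month to 2011-06-01 gives 2011-07-01.
Going back 1 day from 2011-07-01 reaches 2011-06-30 (last day of June, 30 days).

2011-06-30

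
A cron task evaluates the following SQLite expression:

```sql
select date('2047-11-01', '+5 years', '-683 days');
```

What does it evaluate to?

Adding +5 years to 2047-11-01 gives 2052-11-01.
Applying '-683 days' to 2052-11-01: counting 683 days back gives 2050-12-19.

2050-12-19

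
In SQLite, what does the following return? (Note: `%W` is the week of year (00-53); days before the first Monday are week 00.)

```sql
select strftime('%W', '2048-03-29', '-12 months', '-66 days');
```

03

First apply '-12 months', '-66 days': 2048-03-29 → 2047-01-22.
2047-01-22 is a Tuesday. SQLite's %W counts Mondays since the year started; the result is 03.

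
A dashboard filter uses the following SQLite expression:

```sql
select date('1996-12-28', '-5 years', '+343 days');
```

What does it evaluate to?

Adding -5 years to 1996-12-28 gives 1991-12-28.
Applying '+343 days' to 1991-12-28: counting 343 days forward gives 1992-12-05.

1992-12-05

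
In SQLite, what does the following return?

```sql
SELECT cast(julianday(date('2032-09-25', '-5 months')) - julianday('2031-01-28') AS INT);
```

Adding -5 months to 2032-09-25 gives 2032-04-25.
3 days remain in January 2031 after the 28th (31 − 28).
Full months from February 2031 through March 2032 contribute their day counts.
Then 25 days into April 2032.
Total: 3 + 28 + 31 + 30 + 31 + 30 + 31 + 31 + 30 + 31 + 30 + 31 + 31 + 29 + 31 + 25 = 453.

453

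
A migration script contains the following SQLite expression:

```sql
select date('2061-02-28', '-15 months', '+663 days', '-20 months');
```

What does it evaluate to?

2060-01-21

Adding -15 months to 2061-02-28 gives 2059-11-28.
Applying '+663 days' to 2059-11-28: counting 663 days forward gives 2061-09-21.
Adding -20 months to 2061-09-21 gives 2060-01-21.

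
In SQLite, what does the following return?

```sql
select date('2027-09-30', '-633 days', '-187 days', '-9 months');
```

Applying '-633 days' to 2027-09-30: counting 633 days back gives 2026-01-05.
Applying '-187 days' to 2026-01-05: counting 187 days back gives 2025-07-02.
Adding -9 months to 2025-07-02 gives 2024-10-02.

2024-10-02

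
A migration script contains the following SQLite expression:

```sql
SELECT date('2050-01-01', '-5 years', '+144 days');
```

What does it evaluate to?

Adding -5 years to 2050-01-01 gives 2045-01-01.
Applying '+144 days' to 2045-01-01: counting 144 days forward gives 2045-05-25.

2045-05-25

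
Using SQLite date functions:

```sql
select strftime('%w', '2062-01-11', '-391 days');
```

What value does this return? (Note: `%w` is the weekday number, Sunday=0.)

First apply '-391 days': 2062-01-11 → 2060-12-16.
2060-12-16 is a Thursday; with Sunday=0 that is 4.

4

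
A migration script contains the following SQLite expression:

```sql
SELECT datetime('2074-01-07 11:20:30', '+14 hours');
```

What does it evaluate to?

2074-01-08 01:20:30

+14 hours from 2074-01-07 11:20:30 is 2074-01-08 01:20:30 (crosses midnight).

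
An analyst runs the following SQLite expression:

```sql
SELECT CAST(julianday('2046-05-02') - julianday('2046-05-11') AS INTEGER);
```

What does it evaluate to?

Both dates are in May 2046: 11 − 2 = 9.
The subtraction is earlier − later, so the result is −9 → -9.

-9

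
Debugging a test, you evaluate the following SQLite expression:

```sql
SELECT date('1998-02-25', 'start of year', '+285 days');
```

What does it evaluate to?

1998-10-13

`start of year` rewinds 1998-02-25 to 1998-01-01.
Applying '+285 days' to 1998-01-01: counting 285 days forward gives 1998-10-13.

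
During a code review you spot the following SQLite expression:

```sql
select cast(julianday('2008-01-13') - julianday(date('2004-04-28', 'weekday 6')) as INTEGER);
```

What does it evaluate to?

`weekday 6` advances to the next Saturday; 2004-04-28 is a Wednesday, so it moves forward to 2004-05-01.
30 days remain in May 2004 after the 1st (31 − 1).
Full months from June 2004 through December 2007 contribute their day counts.
Then 13 days into January 2008.
Total: 30 + 30 + 31 + 31 + 30 + 31 + 30 + 31 + 31 + 28 + 31 + 30 + 31 + 30 + 31 + 31 + 30 + 31 + 30 + 31 + 31 + 28 + 31 + 30 + 31 + 30 + 31 + 31 + 30 + 31 + 30 + 31 + 31 + 28 + 31 + 30 + 31 + 30 + 31 + 31 + 30 + 31 + 30 + 31 + 13 = 1352.

1352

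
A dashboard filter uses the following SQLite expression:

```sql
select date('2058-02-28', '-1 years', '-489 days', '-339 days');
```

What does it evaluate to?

2054-11-23

Adding -1 year to 2058-02-28 gives 2057-02-28.
Applying '-489 days' to 2057-02-28: counting 489 days back gives 2055-10-28.
Applying '-339 days' to 2055-10-28: counting 339 days back gives 2054-11-23.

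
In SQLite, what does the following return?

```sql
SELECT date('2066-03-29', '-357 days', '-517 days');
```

Applying '-357 days' to 2066-03-29: counting 357 days back gives 2065-04-06.
Applying '-517 days' to 2065-04-06: counting 517 days back gives 2063-11-06.

2063-11-06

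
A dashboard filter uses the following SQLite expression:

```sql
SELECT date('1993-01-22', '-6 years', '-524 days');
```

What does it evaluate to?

Adding -6 years to 1993-01-22 gives 1987-01-22.
Applying '-524 days' to 1987-01-22: counting 524 days back gives 1985-08-16.

1985-08-16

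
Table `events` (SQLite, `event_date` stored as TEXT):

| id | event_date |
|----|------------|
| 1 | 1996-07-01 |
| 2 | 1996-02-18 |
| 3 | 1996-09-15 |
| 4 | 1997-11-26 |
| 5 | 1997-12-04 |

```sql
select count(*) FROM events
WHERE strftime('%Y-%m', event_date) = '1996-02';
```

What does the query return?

Rows with year-month 1996-02: 1996-02-18 → 1.

1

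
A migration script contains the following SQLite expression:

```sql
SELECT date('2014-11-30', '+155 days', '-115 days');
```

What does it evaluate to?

Applying '+155 days' to 2014-11-30: counting 155 days forward gives 2015-05-04.
Applying '-115 days' to 2015-05-04: counting 115 days back gives 2015-01-09.

2015-01-09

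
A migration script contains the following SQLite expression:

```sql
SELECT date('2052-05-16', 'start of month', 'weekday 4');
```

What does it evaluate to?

2052-05-02

`start of month` rewinds 2052-05-16 to 2052-05-01.
`weekday 4` advances to the next Thursday; 2052-05-01 is a Wednesday, so it moves forward to 2052-05-02.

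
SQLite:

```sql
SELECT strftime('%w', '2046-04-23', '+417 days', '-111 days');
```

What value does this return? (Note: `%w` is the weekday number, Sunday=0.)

6

First apply '+417 days', '-111 days': 2046-04-23 → 2047-02-23.
2047-02-23 is a Saturday; with Sunday=0 that is 6.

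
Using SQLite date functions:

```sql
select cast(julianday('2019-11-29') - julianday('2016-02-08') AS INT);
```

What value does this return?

21 days remain in February 2016 after the 8th (29 − 8).
Full months from March 2016 through October 2019 contribute their day counts.
Then 29 days into November 2019.
Total: 21 + 31 + 30 + 31 + 30 + 31 + 31 + 30 + 31 + 30 + 31 + 31 + 28 + 31 + 30 + 31 + 30 + 31 + 31 + 30 + 31 + 30 + 31 + 31 + 28 + 31 + 30 + 31 + 30 + 31 + 31 + 30 + 31 + 30 + 31 + 31 + 28 + 31 + 30 + 31 + 30 + 31 + 31 + 30 + 31 + 29 = 1390.

1390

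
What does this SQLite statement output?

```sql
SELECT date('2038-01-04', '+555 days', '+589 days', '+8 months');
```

2041-10-21

Applying '+555 days' to 2038-01-04: counting 555 days forward gives 2039-07-13.
Applying '+589 days' to 2039-07-13: counting 589 days forward gives 2041-02-21.
Adding +8 months to 2041-02-21 gives 2041-10-21.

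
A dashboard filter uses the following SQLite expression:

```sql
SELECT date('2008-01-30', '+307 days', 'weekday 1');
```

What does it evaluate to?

2008-12-08

Applying '+307 days' to 2008-01-30: counting 307 days forward gives 2008-12-02.
`weekday 1` advances to the next Monday; 2008-12-02 is a Tuesday, so it moves forward to 2008-12-08.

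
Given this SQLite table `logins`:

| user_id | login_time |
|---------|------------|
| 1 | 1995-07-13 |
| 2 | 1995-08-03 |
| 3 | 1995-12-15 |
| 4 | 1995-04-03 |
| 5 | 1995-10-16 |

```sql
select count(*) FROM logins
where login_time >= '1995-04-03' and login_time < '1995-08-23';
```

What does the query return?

3

Rows in [1995-04-03, 1995-08-23): 1995-07-13, 1995-08-03, 1995-04-03 → 3 rows.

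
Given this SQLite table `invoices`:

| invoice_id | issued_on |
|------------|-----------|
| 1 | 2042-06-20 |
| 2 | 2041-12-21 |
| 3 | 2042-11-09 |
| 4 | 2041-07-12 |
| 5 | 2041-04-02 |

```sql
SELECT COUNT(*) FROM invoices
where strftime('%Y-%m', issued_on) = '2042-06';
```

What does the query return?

Rows with year-month 2042-06: 2042-06-20 → 1.

1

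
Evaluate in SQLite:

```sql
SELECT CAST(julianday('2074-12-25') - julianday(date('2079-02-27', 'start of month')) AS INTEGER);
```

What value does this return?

`start of month` rewinds 2079-02-27 to 2079-02-01.
6 days remain in December 2074 after the 25th (31 − 25).
Full months from January 2075 through January 2079 contribute their day counts.
Then 1 day into February 2079.
Total: 6 + 31 + 28 + 31 + 30 + 31 + 30 + 31 + 31 + 30 + 31 + 30 + 31 + 31 + 29 + 31 + 30 + 31 + 30 + 31 + 31 + 30 + 31 + 30 + 31 + 31 + 28 + 31 + 30 + 31 + 30 + 31 + 31 + 30 + 31 + 30 + 31 + 31 + 28 + 31 + 30 + 31 + 30 + 31 + 31 + 30 + 31 + 30 + 31 + 31 + 1 = 1499.
The subtraction is earlier − later, so the result is −1499 → -1499.

-1499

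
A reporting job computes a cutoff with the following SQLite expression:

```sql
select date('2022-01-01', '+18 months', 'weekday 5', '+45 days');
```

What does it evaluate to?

2023-08-21

Adding +18 months to 2022-01-01 gives 2023-07-01.
`weekday 5` advances to the next Friday; 2023-07-01 is a Saturday, so it moves forward to 2023-07-07.
Applying '+45 days' to 2023-07-07: counting 45 days forward gives 2023-08-21.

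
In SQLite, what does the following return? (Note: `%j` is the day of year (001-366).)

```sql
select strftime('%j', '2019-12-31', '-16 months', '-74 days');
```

169

First apply '-16 months', '-74 days': 2019-12-31 → 2018-06-18.
Day-of-year for 2018-06-18: days since 2018-01-01 inclusive = 169, zero-padded to 169.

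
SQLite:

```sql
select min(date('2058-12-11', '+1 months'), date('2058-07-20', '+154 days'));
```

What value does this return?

2058-12-21

date('2058-12-11', '+1 months') → 2059-01-11.
date('2058-07-20', '+154 days') → 2058-12-21.
Earlier of the two is 2058-12-21.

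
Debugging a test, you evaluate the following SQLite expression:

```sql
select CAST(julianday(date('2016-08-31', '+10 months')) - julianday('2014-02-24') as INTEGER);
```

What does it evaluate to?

1223

Adding +10 months to 2016-08-31 targets 2017-06-31. June 2017 has only 30 days, so SQLite normalizes the 1-day overflow forward to 2017-07-01.
4 days remain in February 2014 after the 24th (28 − 24).
Full months from March 2014 through June 2017 contribute their day counts.
Then 1 day into July 2017.
Total: 4 + 31 + 30 + 31 + 30 + 31 + 31 + 30 + 31 + 30 + 31 + 31 + 28 + 31 + 30 + 31 + 30 + 31 + 31 + 30 + 31 + 30 + 31 + 31 + 29 + 31 + 30 + 31 + 30 + 31 + 31 + 30 + 31 + 30 + 31 + 31 + 28 + 31 + 30 + 31 + 30 + 1 = 1223.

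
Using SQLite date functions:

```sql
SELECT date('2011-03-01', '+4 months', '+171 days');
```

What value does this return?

Adding +4 months to 2011-03-01 gives 2011-07-01.
Applying '+171 days' to 2011-07-01: counting 171 days forward gives 2011-12-19.

2011-12-19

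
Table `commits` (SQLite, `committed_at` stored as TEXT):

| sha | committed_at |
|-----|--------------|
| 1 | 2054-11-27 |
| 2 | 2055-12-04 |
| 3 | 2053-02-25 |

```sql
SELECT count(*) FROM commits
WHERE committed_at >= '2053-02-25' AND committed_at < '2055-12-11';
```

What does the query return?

3

Rows in [2053-02-25, 2055-12-11): 2054-11-27, 2055-12-04, 2053-02-25 → 3 rows.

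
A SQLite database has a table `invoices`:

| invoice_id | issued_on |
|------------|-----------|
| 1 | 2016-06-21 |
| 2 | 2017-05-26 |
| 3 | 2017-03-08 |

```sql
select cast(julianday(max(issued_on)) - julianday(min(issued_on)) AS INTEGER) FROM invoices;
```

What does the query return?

339

MIN = 2016-06-21, MAX = 2017-05-26.
9 days remain in June 2016 after the 21st (30 − 21).
Full months from July 2016 through April 2017 contribute their day counts.
Then 26 days into May 2017.
Total: 9 + 31 + 31 + 30 + 31 + 30 + 31 + 31 + 28 + 31 + 30 + 26 = 339.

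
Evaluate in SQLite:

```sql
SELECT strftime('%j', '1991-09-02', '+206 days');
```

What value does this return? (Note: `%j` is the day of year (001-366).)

086

First apply '+206 days': 1991-09-02 → 1992-03-26.
Day-of-year for 1992-03-26: days since 1992-01-01 inclusive = 86, zero-padded to 086.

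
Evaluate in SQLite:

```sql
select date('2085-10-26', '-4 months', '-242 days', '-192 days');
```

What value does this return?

Adding -4 months to 2085-10-26 gives 2085-06-26.
Applying '-242 days' to 2085-06-26: counting 242 days back gives 2084-10-27.
Applying '-192 days' to 2084-10-27: counting 192 days back gives 2084-04-18.

2084-04-18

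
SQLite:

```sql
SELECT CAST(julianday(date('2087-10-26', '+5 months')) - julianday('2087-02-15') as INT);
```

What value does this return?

Adding +5 months to 2087-10-26 gives 2088-03-26.
13 days remain in February 2087 after the 15th (28 − 15).
Full months from March 2087 through February 2088 contribute their day counts.
Then 26 days into March 2088.
Total: 13 + 31 + 30 + 31 + 30 + 31 + 31 + 30 + 31 + 30 + 31 + 31 + 29 + 26 = 405.

405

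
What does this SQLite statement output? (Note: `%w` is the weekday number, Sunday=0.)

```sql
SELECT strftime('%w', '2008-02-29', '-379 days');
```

4

First apply '-379 days': 2008-02-29 → 2007-02-15.
2007-02-15 is a Thursday; with Sunday=0 that is 4.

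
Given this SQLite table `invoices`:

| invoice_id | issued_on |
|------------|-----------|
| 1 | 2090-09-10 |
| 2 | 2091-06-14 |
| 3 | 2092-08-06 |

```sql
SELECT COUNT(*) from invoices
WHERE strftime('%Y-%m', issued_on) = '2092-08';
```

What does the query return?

1

Rows with year-month 2092-08: 2092-08-06 → 1.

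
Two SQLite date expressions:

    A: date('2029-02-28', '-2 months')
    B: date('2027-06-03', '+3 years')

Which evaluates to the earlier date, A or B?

A

A = 2028-12-28.
B = 2030-06-03.
A is earlier.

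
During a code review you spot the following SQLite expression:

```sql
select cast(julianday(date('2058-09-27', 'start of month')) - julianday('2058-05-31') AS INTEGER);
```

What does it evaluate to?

`start of month` rewinds 2058-09-27 to 2058-09-01.
0 days remain in May 2058 after the 31st (31 − 31).
June 2058: 30 days.
July 2058: 31 days.
August 2058: 31 days.
Then 1 day into September 2058.
Total: 0 + 30 + 31 + 31 + 1 = 93.

93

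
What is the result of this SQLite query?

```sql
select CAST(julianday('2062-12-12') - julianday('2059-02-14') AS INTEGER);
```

14 days remain in February 2059 after the 14th (28 − 14).
Full months from March 2059 through November 2062 contribute their day counts.
Then 12 days into December 2062.
Total: 14 + 31 + 30 + 31 + 30 + 31 + 31 + 30 + 31 + 30 + 31 + 31 + 29 + 31 + 30 + 31 + 30 + 31 + 31 + 30 + 31 + 30 + 31 + 31 + 28 + 31 + 30 + 31 + 30 + 31 + 31 + 30 + 31 + 30 + 31 + 31 + 28 + 31 + 30 + 31 + 30 + 31 + 31 + 30 + 31 + 30 + 12 = 1397.

1397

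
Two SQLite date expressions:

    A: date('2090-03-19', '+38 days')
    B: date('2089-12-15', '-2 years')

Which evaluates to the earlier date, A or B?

A = 2090-04-26.
B = 2087-12-15.
B is earlier.

B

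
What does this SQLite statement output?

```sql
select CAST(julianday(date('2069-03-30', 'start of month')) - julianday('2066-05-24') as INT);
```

`start of month` rewinds 2069-03-30 to 2069-03-01.
7 days remain in May 2066 after the 24th (31 − 24).
Full months from June 2066 through February 2069 contribute their day counts.
Then 1 day into March 2069.
Total: 7 + 30 + 31 + 31 + 30 + 31 + 30 + 31 + 31 + 28 + 31 + 30 + 31 + 30 + 31 + 31 + 30 + 31 + 30 + 31 + 31 + 29 + 31 + 30 + 31 + 30 + 31 + 31 + 30 + 31 + 30 + 31 + 31 + 28 + 1 = 1012.

1012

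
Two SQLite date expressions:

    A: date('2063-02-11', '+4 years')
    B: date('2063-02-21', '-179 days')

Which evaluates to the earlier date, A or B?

A = 2067-02-11.
B = 2062-08-26.
B is earlier.

B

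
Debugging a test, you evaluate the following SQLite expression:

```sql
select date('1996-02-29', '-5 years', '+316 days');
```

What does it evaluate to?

1992-01-11

Adding -5 years to 1996-02-29 targets 1991-02-29, but 1991 is not a leap year, so SQLite normalizes to 1991-03-01.
Applying '+316 days' to 1991-03-01: counting 316 days forward gives 1992-01-11.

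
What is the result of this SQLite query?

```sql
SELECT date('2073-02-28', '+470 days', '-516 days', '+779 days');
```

2075-03-03

Applying '+470 days' to 2073-02-28: counting 470 days forward gives 2074-06-13.
Applying '-516 days' to 2074-06-13: counting 516 days back gives 2073-01-13.
Applying '+779 days' to 2073-01-13: counting 779 days forward gives 2075-03-03.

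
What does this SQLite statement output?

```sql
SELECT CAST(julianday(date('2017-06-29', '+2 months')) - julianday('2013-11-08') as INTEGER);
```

1390

Adding +2 months to 2017-06-29 gives 2017-08-29.
22 days remain in November 2013 after the 8th (30 − 8).
Full months from December 2013 through July 2017 contribute their day counts.
Then 29 days into August 2017.
Total: 22 + 31 + 31 + 28 + 31 + 30 + 31 + 30 + 31 + 31 + 30 + 31 + 30 + 31 + 31 + 28 + 31 + 30 + 31 + 30 + 31 + 31 + 30 + 31 + 30 + 31 + 31 + 29 + 31 + 30 + 31 + 30 + 31 + 31 + 30 + 31 + 30 + 31 + 31 + 28 + 31 + 30 + 31 + 30 + 31 + 29 = 1390.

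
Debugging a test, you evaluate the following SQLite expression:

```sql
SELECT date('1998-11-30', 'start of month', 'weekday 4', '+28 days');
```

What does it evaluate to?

1998-12-03

`start of month` rewinds 1998-11-30 to 1998-11-01.
`weekday 4` advances to the next Thursday; 1998-11-01 is a Sunday, so it moves forward to 1998-11-05.
November 1998 has 30 days; 25 remain after the 5th, so 26 days reach 1998-12-01.
Advancing 2 more days within December lands on 1998-12-03.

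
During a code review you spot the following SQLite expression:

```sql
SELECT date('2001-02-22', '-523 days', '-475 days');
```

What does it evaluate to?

Applying '-523 days' to 2001-02-22: counting 523 days back gives 1999-09-18.
Applying '-475 days' to 1999-09-18: counting 475 days back gives 1998-05-31.

1998-05-31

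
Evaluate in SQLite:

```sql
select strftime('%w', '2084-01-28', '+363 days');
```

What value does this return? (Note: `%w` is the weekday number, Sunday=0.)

4

First apply '+363 days': 2084-01-28 → 2085-01-25.
2085-01-25 is a Thursday; with Sunday=0 that is 4.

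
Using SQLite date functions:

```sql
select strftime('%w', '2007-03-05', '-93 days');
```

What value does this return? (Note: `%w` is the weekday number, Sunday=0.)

6

First apply '-93 days': 2007-03-05 → 2006-12-02.
2006-12-02 is a Saturday; with Sunday=0 that is 6.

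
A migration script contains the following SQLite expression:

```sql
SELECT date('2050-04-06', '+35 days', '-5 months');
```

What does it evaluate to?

April 2050 has 30 days; 24 remain after the 6th, so 25 days reach 2050-05-01.
Advancing 10 more days within May lands on 2050-05-11.
Adding -5 months to 2050-05-11 gives 2049-12-11.

2049-12-11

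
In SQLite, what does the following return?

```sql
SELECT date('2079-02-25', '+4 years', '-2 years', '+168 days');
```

2081-08-12

Adding +4 years to 2079-02-25 gives 2083-02-25.
Adding -2 years to 2083-02-25 gives 2081-02-25.
Applying '+168 days' to 2081-02-25: counting 168 days forward gives 2081-08-12.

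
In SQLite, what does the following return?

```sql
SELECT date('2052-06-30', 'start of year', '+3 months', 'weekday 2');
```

`start of year` rewinds 2052-06-30 to 2052-01-01.
Adding +3 months to 2052-01-01 gives 2052-04-01.
`weekday 2` advances to the next Tuesday; 2052-04-01 is a Monday, so it moves forward to 2052-04-02.

2052-04-02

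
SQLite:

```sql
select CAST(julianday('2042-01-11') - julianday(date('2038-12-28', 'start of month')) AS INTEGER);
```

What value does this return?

`start of month` rewinds 2038-12-28 to 2038-12-01.
30 days remain in December 2038 after the 1st (31 − 1).
Full months from January 2039 through December 2041 contribute their day counts.
Then 11 days into January 2042.
Total: 30 + 31 + 28 + 31 + 30 + 31 + 30 + 31 + 31 + 30 + 31 + 30 + 31 + 31 + 29 + 31 + 30 + 31 + 30 + 31 + 31 + 30 + 31 + 30 + 31 + 31 + 28 + 31 + 30 + 31 + 30 + 31 + 31 + 30 + 31 + 30 + 31 + 11 = 1137.

1137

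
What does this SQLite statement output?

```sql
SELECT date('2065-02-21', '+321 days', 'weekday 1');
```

2066-01-11

Applying '+321 days' to 2065-02-21: counting 321 days forward gives 2066-01-08.
`weekday 1` advances to the next Monday; 2066-01-08 is a Friday, so it moves forward to 2066-01-11.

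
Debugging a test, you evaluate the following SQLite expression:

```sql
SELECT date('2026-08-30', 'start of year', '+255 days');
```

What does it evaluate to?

`start of year` rewinds 2026-08-30 to 2026-01-01.
Applying '+255 days' to 2026-01-01: counting 255 days forward gives 2026-09-13.

2026-09-13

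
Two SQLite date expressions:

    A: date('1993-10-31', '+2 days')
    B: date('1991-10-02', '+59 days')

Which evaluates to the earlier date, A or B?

B

A = 1993-11-02.
B = 1991-11-30.
B is earlier.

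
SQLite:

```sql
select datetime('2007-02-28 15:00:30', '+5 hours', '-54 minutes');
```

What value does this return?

+5 hours from 2007-02-28 15:00:30 is 2007-02-28 20:00:30.
-54 minutes from 2007-02-28 20:00:30 is 2007-02-28 19:06:30.

2007-02-28 19:06:30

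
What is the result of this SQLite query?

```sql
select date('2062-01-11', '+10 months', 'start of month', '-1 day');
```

Adding +10 months to 2062-01-11 gives 2062-11-11.
`start of month` rewinds 2062-11-11 to 2062-11-01.
Going back 1 day from 2062-11-01 reaches 2062-10-31 (last day of October, 31 days).

2062-10-31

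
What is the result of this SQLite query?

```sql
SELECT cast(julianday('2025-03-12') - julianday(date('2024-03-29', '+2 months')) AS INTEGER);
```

Adding +2 months to 2024-03-29 gives 2024-05-29.
2 days remain in May 2024 after the 29th (31 − 29).
Full months from June 2024 through February 2025 contribute their day counts.
Then 12 days into March 2025.
Total: 2 + 30 + 31 + 31 + 30 + 31 + 30 + 31 + 31 + 28 + 12 = 287.

287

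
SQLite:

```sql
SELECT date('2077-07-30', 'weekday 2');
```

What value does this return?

2077-08-03

`weekday 2` advances to the next Tuesday; 2077-07-30 is a Friday, so it moves forward to 2077-08-03.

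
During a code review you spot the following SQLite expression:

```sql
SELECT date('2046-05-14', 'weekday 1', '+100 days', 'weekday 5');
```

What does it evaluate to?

2046-08-24

`weekday 1` advances to the next Monday; 2046-05-14 is already a Monday, so it stays at 2046-05-14.
Applying '+100 days' to 2046-05-14: counting 100 days forward gives 2046-08-22.
`weekday 5` advances to the next Friday; 2046-08-22 is a Wednesday, so it moves forward to 2046-08-24.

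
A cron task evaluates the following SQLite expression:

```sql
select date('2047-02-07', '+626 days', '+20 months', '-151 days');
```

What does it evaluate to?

Applying '+626 days' to 2047-02-07: counting 626 days forward gives 2048-10-25.
Adding +20 months to 2048-10-25 gives 2050-06-25.
Applying '-151 days' to 2050-06-25: counting 151 days back gives 2050-01-25.

2050-01-25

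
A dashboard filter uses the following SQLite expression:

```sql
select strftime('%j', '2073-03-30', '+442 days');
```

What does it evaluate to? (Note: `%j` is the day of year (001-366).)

First apply '+442 days': 2073-03-30 → 2074-06-15.
Day-of-year for 2074-06-15: days since 2074-01-01 inclusive = 166, zero-padded to 166.

166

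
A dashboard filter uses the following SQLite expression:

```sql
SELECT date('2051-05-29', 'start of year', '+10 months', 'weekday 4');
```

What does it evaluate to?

`start of year` rewinds 2051-05-29 to 2051-01-01.
Adding +10 months to 2051-01-01 gives 2051-11-01.
`weekday 4` advances to the next Thursday; 2051-11-01 is a Wednesday, so it moves forward to 2051-11-02.

2051-11-02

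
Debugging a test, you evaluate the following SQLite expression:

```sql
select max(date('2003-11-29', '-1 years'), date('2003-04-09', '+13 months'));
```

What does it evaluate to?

date('2003-11-29', '-1 years') → 2002-11-29.
date('2003-04-09', '+13 months') → 2004-05-09.
Later of the two is 2004-05-09.

2004-05-09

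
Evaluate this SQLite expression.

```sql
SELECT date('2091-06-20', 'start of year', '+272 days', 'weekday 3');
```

2091-10-03

`start of year` rewinds 2091-06-20 to 2091-01-01.
Applying '+272 days' to 2091-01-01: counting 272 days forward gives 2091-09-30.
`weekday 3` advances to the next Wednesday; 2091-09-30 is a Sunday, so it moves forward to 2091-10-03.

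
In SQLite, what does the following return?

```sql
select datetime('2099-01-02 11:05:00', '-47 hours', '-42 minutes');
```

2098-12-31 11:23:00

-47 hours from 2099-01-02 11:05:00 is 2098-12-31 12:05:00 (crosses midnight).
-42 minutes from 2098-12-31 12:05:00 is 2098-12-31 11:23:00.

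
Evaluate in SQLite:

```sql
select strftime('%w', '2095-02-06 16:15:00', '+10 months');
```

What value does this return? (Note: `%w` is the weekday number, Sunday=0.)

2

First apply '+10 months': 2095-02-06 16:15:00 → 2095-12-06 16:15:00.
2095-12-06 is a Tuesday; with Sunday=0 that is 2.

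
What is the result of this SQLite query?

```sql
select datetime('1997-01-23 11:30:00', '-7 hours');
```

1997-01-23 04:30:00

-7 hours from 1997-01-23 11:30:00 is 1997-01-23 04:30:00.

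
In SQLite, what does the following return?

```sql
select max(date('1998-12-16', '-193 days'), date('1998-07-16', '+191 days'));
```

date('1998-12-16', '-193 days') → 1998-06-06.
date('1998-07-16', '+191 days') → 1999-01-23.
Later of the two is 1999-01-23.

1999-01-23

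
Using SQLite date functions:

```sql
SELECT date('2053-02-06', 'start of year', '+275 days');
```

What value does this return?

`start of year` rewinds 2053-02-06 to 2053-01-01.
Applying '+275 days' to 2053-01-01: counting 275 days forward gives 2053-10-03.

2053-10-03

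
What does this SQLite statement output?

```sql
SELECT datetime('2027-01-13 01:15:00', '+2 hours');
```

+2 hours from 2027-01-13 01:15:00 is 2027-01-13 03:15:00.

2027-01-13 03:15:00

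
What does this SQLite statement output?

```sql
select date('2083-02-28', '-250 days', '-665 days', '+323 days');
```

2081-07-16

Applying '-250 days' to 2083-02-28: counting 250 days back gives 2082-06-23.
Applying '-665 days' to 2082-06-23: counting 665 days back gives 2080-08-27.
Applying '+323 days' to 2080-08-27: counting 323 days forward gives 2081-07-16.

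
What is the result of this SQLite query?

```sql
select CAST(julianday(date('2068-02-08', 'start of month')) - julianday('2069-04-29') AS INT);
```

`start of month` rewinds 2068-02-08 to 2068-02-01.
28 days remain in February 2068 after the 1st (29 − 1).
Full months from March 2068 through March 2069 contribute their day counts.
Then 29 days into April 2069.
Total: 28 + 31 + 30 + 31 + 30 + 31 + 31 + 30 + 31 + 30 + 31 + 31 + 28 + 31 + 29 = 453.
The subtraction is earlier − later, so the result is −453 → -453.

-453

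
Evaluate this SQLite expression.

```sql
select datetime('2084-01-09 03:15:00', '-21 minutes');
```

-21 minutes from 2084-01-09 03:15:00 is 2084-01-09 02:54:00.

2084-01-09 02:54:00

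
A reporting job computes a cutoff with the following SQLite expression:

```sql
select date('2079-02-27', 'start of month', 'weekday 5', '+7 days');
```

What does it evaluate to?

`start of month` rewinds 2079-02-27 to 2079-02-01.
`weekday 5` advances to the next Friday; 2079-02-01 is a Wednesday, so it moves forward to 2079-02-03.
Advancing 7 more days within February lands on 2079-02-10.

2079-02-10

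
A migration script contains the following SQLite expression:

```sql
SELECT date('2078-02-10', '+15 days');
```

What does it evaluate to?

2078-02-25

Advancing 15 more days within February lands on 2078-02-25.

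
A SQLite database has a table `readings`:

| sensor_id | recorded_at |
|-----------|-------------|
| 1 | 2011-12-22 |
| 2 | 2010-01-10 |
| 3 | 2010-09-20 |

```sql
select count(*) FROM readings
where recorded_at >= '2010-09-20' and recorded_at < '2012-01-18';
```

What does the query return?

Rows in [2010-09-20, 2012-01-18): 2011-12-22, 2010-09-20 → 2 rows.

2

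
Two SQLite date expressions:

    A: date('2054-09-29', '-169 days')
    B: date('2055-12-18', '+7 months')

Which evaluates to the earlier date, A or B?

A

A = 2054-04-13.
B = 2056-07-18.
A is earlier.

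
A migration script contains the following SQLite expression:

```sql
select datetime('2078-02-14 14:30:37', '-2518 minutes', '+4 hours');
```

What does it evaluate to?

2518 minutes = 41h 58m; -2518 minutes from 2078-02-14 14:30:37 is 2078-02-12 20:32:37 (crosses midnight).
+4 hours from 2078-02-12 20:32:37 is 2078-02-13 00:32:37 (crosses midnight).

2078-02-13 00:32:37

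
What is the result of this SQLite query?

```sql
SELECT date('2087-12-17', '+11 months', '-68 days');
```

Adding +11 months to 2087-12-17 gives 2088-11-17.
Applying '-68 days' to 2088-11-17: counting 68 days back gives 2088-09-10.

2088-09-10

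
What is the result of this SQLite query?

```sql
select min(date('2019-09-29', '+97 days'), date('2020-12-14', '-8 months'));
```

2020-01-04

date('2019-09-29', '+97 days') → 2020-01-04.
date('2020-12-14', '-8 months') → 2020-04-14.
Earlier of the two is 2020-01-04.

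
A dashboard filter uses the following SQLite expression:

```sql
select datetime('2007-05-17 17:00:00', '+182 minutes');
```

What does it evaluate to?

2007-05-17 20:02:00

182 minutes = 3h 2m; +182 minutes from 2007-05-17 17:00:00 is 2007-05-17 20:02:00.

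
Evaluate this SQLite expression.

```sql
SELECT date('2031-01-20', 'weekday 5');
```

2031-01-24

`weekday 5` advances to the next Friday; 2031-01-20 is a Monday, so it moves forward to 2031-01-24.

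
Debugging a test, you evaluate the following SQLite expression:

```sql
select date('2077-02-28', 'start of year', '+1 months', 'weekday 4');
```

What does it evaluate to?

`start of year` rewinds 2077-02-28 to 2077-01-01.
Adding +1 month to 2077-01-01 gives 2077-02-01.
`weekday 4` advances to the next Thursday; 2077-02-01 is a Monday, so it moves forward to 2077-02-04.

2077-02-04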